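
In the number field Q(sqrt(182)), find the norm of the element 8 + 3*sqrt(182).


N(a + b*sqrt(d)) = a^2 - d*b^2
= (8)^2 - (182)*(3)^2
= 64 - 1638
= -1574

-1574


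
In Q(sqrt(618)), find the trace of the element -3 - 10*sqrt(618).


Tr(a + b*sqrt(d)) = (a + b*sqrt(d)) + (a - b*sqrt(d)) = 2a
= 2 * (-3)
= -6

-6


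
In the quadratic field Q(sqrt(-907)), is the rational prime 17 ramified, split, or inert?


K = Q(sqrt(-907)). Since d mod 4 = 1, disc(K) = -907.
Check p | disc: -907 mod 17 = 11.
p does not divide disc. Compute Legendre symbol (d/p):
11^((17-1)/2) mod 17 = -1
(d/p) = -1, so p is inert: (p) stays prime with e=1, f=2, g=1.
Therefore p is inert.

inert


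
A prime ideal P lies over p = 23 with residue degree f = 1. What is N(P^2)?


N(P^a) = p^(a*f)
= 23^(2*1)
= 23^2
= 529

529


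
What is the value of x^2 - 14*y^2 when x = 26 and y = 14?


x^2 - d*y^2
= 26^2 - 14*14^2
= 676 - 2744
= -2068

-2068


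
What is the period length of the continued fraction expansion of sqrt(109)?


Run the CF algorithm for sqrt(109).
a_0 = floor(sqrt(109)) = 10; set m_0=0, q_0=1.
Recurrence: m' = q*a - m,  q' = (d - m'^2)/q,  a' = floor((a_0 + m')/q').
  step 1: m=10, q=9, a=2
  step 2: m=8, q=5, a=3
  step 3: m=7, q=12, a=1
  step 4: m=5, q=7, a=2
  step 5: m=9, q=4, a=4
  step 6: m=7, q=15, a=1
  step 7: m=8, q=3, a=6
  step 8: m=10, q=3, a=6
  step 9: m=8, q=15, a=1
  step 10: m=7, q=4, a=4
  step 11: m=9, q=7, a=2
  step 12: m=5, q=12, a=1
  step 13: m=7, q=5, a=3
  step 14: m=8, q=9, a=2
  step 15: m=10, q=1, a=20
a_15 = 2*a_0 = 20, so the period closes here.
sqrt(109) = [10; 2, 3, 1, 2, 4, 1, 6, 6, 1, 4, 2, 1, 3, 2, 20]
Period length = 15

15


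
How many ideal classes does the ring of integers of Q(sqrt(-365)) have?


K = Q(sqrt(-365)). d mod 4 = 3, so D = disc(K) = 4d = -1460
h(K) equals the number of primitive reduced positive-definite forms (a, b, c) = a*x^2 + b*x*y + c*y^2 with b^2 - 4ac = D,
where reduced means |b| <= a <= c, with b >= 0 whenever |b| = a or a = c, and primitive means gcd(a, b, c) = 1.
Reduced forces 3a^2 <= |D| = 1460, so 1 <= a <= 22; b must have the parity of D, and c = (b^2 - D)/(4a) must be an integer >= a.
Enumerate a = 1..22, b in [-a, a]:
  a=1: (1, 0, 365)  [1]
  a=2: (2, 2, 183)  [1]
  a=3: (3, -2, 122), (3, 2, 122)  [2]
  a=4: none
  a=5: (5, 0, 73)  [1]
  a=6: (6, -2, 61), (6, 2, 61)  [2]
  a=7..8: none
  a=9: (9, -4, 41), (9, 4, 41)  [2]
  a=10: (10, 10, 39)  [1]
  a=11: (11, -6, 34), (11, 6, 34)  [2]
  a=12: none
  a=13: (13, -10, 30), (13, 10, 30)  [2]
  a=14: none
  a=15: (15, -10, 26), (15, 10, 26)  [2]
  a=16: none
  a=17: (17, -6, 22), (17, 6, 22)  [2]
  a=18: (18, -14, 23), (18, 14, 23)  [2]
  a=19..22: none
Total reduced forms: 1 + 1 + 2 + 1 + 2 + 2 + 1 + 2 + 2 + 2 + 2 + 2 = 20
h = 20

20


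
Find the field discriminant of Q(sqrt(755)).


For K = Q(sqrt(d)) with d squarefree: disc(K) = d if d = 1 mod 4, and disc(K) = 4d if d = 2 or 3 mod 4.
Here d = 755, and d mod 4 = 3.
d = 3 mod 4, not 1 (O_K = Z[sqrt(d)]), so disc(K) = 4d = 4 * (755) = 3020

3020


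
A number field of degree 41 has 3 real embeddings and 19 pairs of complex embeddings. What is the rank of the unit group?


By Dirichlet's unit theorem:
rank = r1 + r2 - 1
= 3 + 19 - 1
= 21

21


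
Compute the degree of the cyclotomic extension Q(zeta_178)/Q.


The degree equals Euler's totient phi(178).
178 = 2 * 89
phi(178) = 88

88


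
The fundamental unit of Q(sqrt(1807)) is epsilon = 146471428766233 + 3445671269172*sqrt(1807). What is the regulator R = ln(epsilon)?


epsilon = 146471428766233 + 3445671269172*sqrt(1807)
= 2.9294e+14
R = ln(2.9294e+14)
= 33.3110

33.3110


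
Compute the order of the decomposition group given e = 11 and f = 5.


|D_P| = e * f
= 11 * 5
= 55

55


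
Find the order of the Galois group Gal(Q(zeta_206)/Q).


|Gal(Q(zeta_206)/Q)| = phi(206)
= 102

102


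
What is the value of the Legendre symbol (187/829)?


p = 829 is prime, so compute (187/829) with the reciprocity algorithm (Jacobi-symbol steps: pull out 2s via (2/n), flip via reciprocity, reduce):
  reciprocity: (187/829) -> +(829/187)
  reduce: (81/187)
  reciprocity: (81/187) -> +(187/81)
  reduce: (25/81)
  reciprocity: (25/81) -> +(81/25)
  reduce: (6/25)
  pull out 2: (2/25) = +1  (since 25 mod 8 = 1)
  reciprocity: (3/25) -> +(25/3)
  reduce: (1/3)
  (1/3) = 1
Product of signs = 1
(187/829) = 1

1


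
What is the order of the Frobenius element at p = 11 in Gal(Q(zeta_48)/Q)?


The Frobenius at p in Gal(Q(zeta_n)/Q) = (Z/nZ)* is the class of p, so its order is ord_48(11), the smallest k >= 1 with 11^k = 1 mod 48.
n = 48 = 2^4 * 3, phi(48) = 16; the order divides phi(n).
Divisors of 16: 1, 2, 4, 8, 16
Repeated squaring mod 48: 11^1 = 11, 11^2 = 25, 11^4 = 1, 11^8 = 1, 11^16 = 1
Test divisors in increasing order:
  k=1: 11^1 = 11 mod 48
  k=2: 11^2 = 25 mod 48
  k=4: 11^4 = 1 mod 48  <- first divisor giving 1
Order = 4

4


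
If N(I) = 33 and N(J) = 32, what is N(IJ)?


N(IJ) = N(I) * N(J)
= 33 * 32
= 1056

1056


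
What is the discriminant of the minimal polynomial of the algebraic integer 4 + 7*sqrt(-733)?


The element 4 + 7*sqrt(-733) has minimal polynomial:
x^2 - 8*x + 35933
Discriminant = (-8)^2 - 4*(35933)
= 64 - 143732
= -143668

-143668


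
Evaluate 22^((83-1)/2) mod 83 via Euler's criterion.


p = 83 is prime and the exponent is (p-1)/2 = 41, so by Euler's criterion 22^41 = (22/83) = +1 or -1 mod 83.
Compute by square-and-multiply:
  41 = 32 + 8 + 1 (binary 101001)
  Repeated squaring mod 83: 22^1 = 22, 22^2 = 69, 22^4 = 30, 22^8 = 70, 22^16 = 3, 22^32 = 9
  22^41 = 22^32 * 22^8 * 22^1 = 9 * 70 * 22 mod 83
    9 * 70 = 630 = 49 mod 83
    49 * 22 = 1078 = 82 mod 83
  22^41 = 82 mod 83
Result 82 = p - 1 = -1 mod 83: 22 is a quadratic non-residue mod 83. As a residue in [0, p-1] the value is 82.
22^41 mod 83 = 82

82


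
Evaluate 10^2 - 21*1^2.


x^2 - d*y^2
= 10^2 - 21*1^2
= 100 - 21
= 79

79


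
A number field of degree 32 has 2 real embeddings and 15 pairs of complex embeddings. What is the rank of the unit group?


By Dirichlet's unit theorem:
rank = r1 + r2 - 1
= 2 + 15 - 1
= 16

16


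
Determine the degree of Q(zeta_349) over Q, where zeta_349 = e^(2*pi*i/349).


The degree equals Euler's totient phi(349).
349 = 349
phi(349) = 348

348


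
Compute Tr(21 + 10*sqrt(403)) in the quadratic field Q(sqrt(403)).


Tr(a + b*sqrt(d)) = (a + b*sqrt(d)) + (a - b*sqrt(d)) = 2a
= 2 * (21)
= 42

42


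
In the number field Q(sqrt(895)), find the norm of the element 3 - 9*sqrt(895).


N(a + b*sqrt(d)) = a^2 - d*b^2
= (3)^2 - (895)*(-9)^2
= 9 - 72495
= -72486

-72486


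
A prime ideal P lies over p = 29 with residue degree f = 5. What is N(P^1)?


N(P^a) = p^(a*f)
= 29^(1*5)
= 29^5
= 20511149

20511149


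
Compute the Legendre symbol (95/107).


p = 107 is prime, so compute (95/107) with the reciprocity algorithm (Jacobi-symbol steps: pull out 2s via (2/n), flip via reciprocity, reduce):
  reciprocity: (95/107) -> -(107/95)
  reduce: (12/95)
  pull out 2: (2/95) = +1  (since 95 mod 8 = 7)
  pull out 2: (2/95) = +1  (since 95 mod 8 = 7)
  reciprocity: (3/95) -> -(95/3)
  reduce: (2/3)
  pull out 2: (2/3) = -1  (since 3 mod 8 = 3)
  (1/3) = 1
Product of signs = -1
(95/107) = -1

-1


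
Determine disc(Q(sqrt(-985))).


For K = Q(sqrt(d)) with d squarefree: disc(K) = d if d = 1 mod 4, and disc(K) = 4d if d = 2 or 3 mod 4.
Here d = -985, and d mod 4 = 3.
d = 3 mod 4, not 1 (O_K = Z[sqrt(d)]), so disc(K) = 4d = 4 * (-985) = -3940

-3940


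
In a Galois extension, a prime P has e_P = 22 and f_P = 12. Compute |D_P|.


|D_P| = e * f
= 22 * 12
= 264

264


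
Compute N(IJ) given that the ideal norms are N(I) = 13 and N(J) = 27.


N(IJ) = N(I) * N(J)
= 13 * 27
= 351

351


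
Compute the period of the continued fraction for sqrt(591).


Run the CF algorithm for sqrt(591).
a_0 = floor(sqrt(591)) = 24; set m_0=0, q_0=1.
Recurrence: m' = q*a - m,  q' = (d - m'^2)/q,  a' = floor((a_0 + m')/q').
  step 1: m=24, q=15, a=3
  step 2: m=21, q=10, a=4
  step 3: m=19, q=23, a=1
  step 4: m=4, q=25, a=1
  step 5: m=21, q=6, a=7
  step 6: m=21, q=25, a=1
  step 7: m=4, q=23, a=1
  step 8: m=19, q=10, a=4
  step 9: m=21, q=15, a=3
  step 10: m=24, q=1, a=48
a_10 = 2*a_0 = 48, so the period closes here.
sqrt(591) = [24; 3, 4, 1, 1, 7, 1, 1, 4, 3, 48]
Period length = 10

10


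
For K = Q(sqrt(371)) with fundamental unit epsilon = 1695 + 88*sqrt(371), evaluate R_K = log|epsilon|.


epsilon = 1695 + 88*sqrt(371)
= 3389.9997
R = ln(3389.9997)
= 8.1286

8.1286


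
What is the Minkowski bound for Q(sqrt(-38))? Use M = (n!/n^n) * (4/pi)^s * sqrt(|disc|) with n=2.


d = -38, d mod 4 = 2, so disc(K) = 4d = -152; |disc(K)| = 152
Imaginary quadratic field, so n = 2, s = r2 = 1, r1 = 0
M = (n!/n^n) * (4/pi)^s * sqrt(|disc(K)|) = (2!/2^2) * (4/pi)^1 * sqrt(152)
= 0.5 * 1.273240 * 12.328828
= 7.8488

7.8488


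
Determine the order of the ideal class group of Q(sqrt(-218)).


K = Q(sqrt(-218)). d mod 4 = 2, so D = disc(K) = 4d = -872
h(K) equals the number of primitive reduced positive-definite forms (a, b, c) = a*x^2 + b*x*y + c*y^2 with b^2 - 4ac = D,
where reduced means |b| <= a <= c, with b >= 0 whenever |b| = a or a = c, and primitive means gcd(a, b, c) = 1.
Reduced forces 3a^2 <= |D| = 872, so 1 <= a <= 17; b must have the parity of D, and c = (b^2 - D)/(4a) must be an integer >= a.
Enumerate a = 1..17, b in [-a, a]:
  a=1: (1, 0, 218)  [1]
  a=2: (2, 0, 109)  [1]
  a=3: (3, -2, 73), (3, 2, 73)  [2]
  a=4..5: none
  a=6: (6, -4, 37), (6, 4, 37)  [2]
  a=7..8: none
  a=9: (9, -8, 26), (9, 8, 26)  [2]
  a=10..12: none
  a=13: (13, -8, 18), (13, 8, 18)  [2]
  a=14..17: none
Total reduced forms: 1 + 1 + 2 + 2 + 2 + 2 = 10
h = 10

10


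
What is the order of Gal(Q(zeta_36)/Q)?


|Gal(Q(zeta_36)/Q)| = phi(36)
= 12

12


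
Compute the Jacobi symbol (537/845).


Compute (537/845) via quadratic reciprocity:
  reciprocity: (537/845) -> +(845/537)
  reduce: (308/537)
  pull out 2: (2/537) = +1  (since 537 mod 8 = 1)
  pull out 2: (2/537) = +1  (since 537 mod 8 = 1)
  reciprocity: (77/537) -> +(537/77)
  reduce: (75/77)
  reciprocity: (75/77) -> +(77/75)
  reduce: (2/75)
  pull out 2: (2/75) = -1  (since 75 mod 8 = 3)
  (1/75) = 1
Product of signs = -1

-1


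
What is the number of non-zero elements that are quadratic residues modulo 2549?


For prime p, the number of non-zero quadratic residues is (p-1)/2.
= (2549-1)/2
= 1274

1274


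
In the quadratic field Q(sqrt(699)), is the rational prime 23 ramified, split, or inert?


K = Q(sqrt(699)). Since d mod 4 = 3, disc(K) = 2796.
Check p | disc: 2796 mod 23 = 13.
p does not divide disc. Compute Legendre symbol (d/p):
9^((23-1)/2) mod 23 = 1
(d/p) = 1, so p splits: (p) = P*P' with e=1, f=1, g=2.
Therefore p is split.

split


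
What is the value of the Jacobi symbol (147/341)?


Compute (147/341) via quadratic reciprocity:
  reciprocity: (147/341) -> +(341/147)
  reduce: (47/147)
  reciprocity: (47/147) -> -(147/47)
  reduce: (6/47)
  pull out 2: (2/47) = +1  (since 47 mod 8 = 7)
  reciprocity: (3/47) -> -(47/3)
  reduce: (2/3)
  pull out 2: (2/3) = -1  (since 3 mod 8 = 3)
  (1/3) = 1
Product of signs = -1

-1


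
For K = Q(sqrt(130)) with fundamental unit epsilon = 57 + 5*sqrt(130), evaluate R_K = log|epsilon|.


epsilon = 57 + 5*sqrt(130)
= 114.0088
R = ln(114.0088)
= 4.7363

4.7363


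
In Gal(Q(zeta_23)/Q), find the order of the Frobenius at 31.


The Frobenius at p in Gal(Q(zeta_n)/Q) = (Z/nZ)* is the class of p, so its order is ord_23(31), the smallest k >= 1 with 31^k = 1 mod 23.
n = 23 = 23, phi(23) = 22; the order divides phi(n).
Divisors of 22: 1, 2, 11, 22
Repeated squaring mod 23: 31^1 = 8, 31^2 = 18, 31^4 = 2, 31^8 = 4, 31^16 = 16
Test divisors in increasing order:
  k=1: 31^1 = 8 mod 23
  k=2: 31^2 = 18 mod 23
  k=11: 31^11 = 4 * 18 * 8 = 1 mod 23  <- first divisor giving 1
Order = 11

11


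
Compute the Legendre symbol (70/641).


p = 641 is prime, so compute (70/641) with the reciprocity algorithm (Jacobi-symbol steps: pull out 2s via (2/n), flip via reciprocity, reduce):
  pull out 2: (2/641) = +1  (since 641 mod 8 = 1)
  reciprocity: (35/641) -> +(641/35)
  reduce: (11/35)
  reciprocity: (11/35) -> -(35/11)
  reduce: (2/11)
  pull out 2: (2/11) = -1  (since 11 mod 8 = 3)
  (1/11) = 1
Product of signs = 1
(70/641) = 1

1


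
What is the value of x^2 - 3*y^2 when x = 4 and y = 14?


x^2 - d*y^2
= 4^2 - 3*14^2
= 16 - 588
= -572

-572


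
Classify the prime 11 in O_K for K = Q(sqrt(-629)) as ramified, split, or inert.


K = Q(sqrt(-629)). Since d mod 4 = 3, disc(K) = -2516.
Check p | disc: -2516 mod 11 = 3.
p does not divide disc. Compute Legendre symbol (d/p):
9^((11-1)/2) mod 11 = 1
(d/p) = 1, so p splits: (p) = P*P' with e=1, f=1, g=2.
Therefore p is split.

split


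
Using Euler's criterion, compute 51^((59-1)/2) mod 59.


p = 59 is prime and the exponent is (p-1)/2 = 29, so by Euler's criterion 51^29 = (51/59) = +1 or -1 mod 59.
Compute by square-and-multiply:
  29 = 16 + 8 + 4 + 1 (binary 11101)
  Repeated squaring mod 59: 51^1 = 51, 51^2 = 5, 51^4 = 25, 51^8 = 35, 51^16 = 45
  51^29 = 51^16 * 51^8 * 51^4 * 51^1 = 45 * 35 * 25 * 51 mod 59
    45 * 35 = 1575 = 41 mod 59
    41 * 25 = 1025 = 22 mod 59
    22 * 51 = 1122 = 1 mod 59
  51^29 = 1 mod 59
Result 1: 51 is a quadratic residue mod 59.
51^29 mod 59 = 1

1


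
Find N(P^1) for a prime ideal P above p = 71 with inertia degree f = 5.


N(P^a) = p^(a*f)
= 71^(1*5)
= 71^5
= 1804229351

1804229351


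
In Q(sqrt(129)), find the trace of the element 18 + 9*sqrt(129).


Tr(a + b*sqrt(d)) = (a + b*sqrt(d)) + (a - b*sqrt(d)) = 2a
= 2 * (18)
= 36

36


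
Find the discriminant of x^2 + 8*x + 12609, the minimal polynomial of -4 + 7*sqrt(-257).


The element -4 + 7*sqrt(-257) has minimal polynomial:
x^2 + 8*x + 12609
Discriminant = (8)^2 - 4*(12609)
= 64 - 50436
= -50372

-50372


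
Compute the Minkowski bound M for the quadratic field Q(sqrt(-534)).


d = -534, d mod 4 = 2, so disc(K) = 4d = -2136; |disc(K)| = 2136
Imaginary quadratic field, so n = 2, s = r2 = 1, r1 = 0
M = (n!/n^n) * (4/pi)^s * sqrt(|disc(K)|) = (2!/2^2) * (4/pi)^1 * sqrt(2136)
= 0.5 * 1.273240 * 46.216880
= 29.4226

29.4226


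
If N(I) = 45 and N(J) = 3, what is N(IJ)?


N(IJ) = N(I) * N(J)
= 45 * 3
= 135

135


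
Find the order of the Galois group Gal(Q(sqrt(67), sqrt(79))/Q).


The 2 square roots of distinct primes are multiplicatively independent over Q,
so [K:Q] = 2^2 and Gal(K/Q) is isomorphic to (Z/2Z)^2.
|Gal| = 2^2 = 4

4


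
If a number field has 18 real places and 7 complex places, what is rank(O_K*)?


By Dirichlet's unit theorem:
rank = r1 + r2 - 1
= 18 + 7 - 1
= 24

24


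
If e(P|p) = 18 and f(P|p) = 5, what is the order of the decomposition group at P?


|D_P| = e * f
= 18 * 5
= 90

90


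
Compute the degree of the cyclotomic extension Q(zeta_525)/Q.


The degree equals Euler's totient phi(525).
525 = 3 * 5^2 * 7
phi(525) = 240

240


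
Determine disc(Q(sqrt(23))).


For K = Q(sqrt(d)) with d squarefree: disc(K) = d if d = 1 mod 4, and disc(K) = 4d if d = 2 or 3 mod 4.
Here d = 23, and d mod 4 = 3.
d = 3 mod 4, not 1 (O_K = Z[sqrt(d)]), so disc(K) = 4d = 4 * (23) = 92

92


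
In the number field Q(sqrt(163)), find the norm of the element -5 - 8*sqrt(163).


N(a + b*sqrt(d)) = a^2 - d*b^2
= (-5)^2 - (163)*(-8)^2
= 25 - 10432
= -10407

-10407


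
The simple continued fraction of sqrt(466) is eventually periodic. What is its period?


Run the CF algorithm for sqrt(466).
a_0 = floor(sqrt(466)) = 21; set m_0=0, q_0=1.
Recurrence: m' = q*a - m,  q' = (d - m'^2)/q,  a' = floor((a_0 + m')/q').
  step 1: m=21, q=25, a=1
  step 2: m=4, q=18, a=1
  step 3: m=14, q=15, a=2
  step 4: m=16, q=14, a=2
  step 5: m=12, q=23, a=1
  step 6: m=11, q=15, a=2
  step 7: m=19, q=7, a=5
  step 8: m=16, q=30, a=1
  step 9: m=14, q=9, a=3
  step 10: m=13, q=33, a=1
  step 11: m=20, q=2, a=20
  step 12: m=20, q=33, a=1
  step 13: m=13, q=9, a=3
  step 14: m=14, q=30, a=1
  step 15: m=16, q=7, a=5
  step 16: m=19, q=15, a=2
  step 17: m=11, q=23, a=1
  step 18: m=12, q=14, a=2
  step 19: m=16, q=15, a=2
  step 20: m=14, q=18, a=1
  step 21: m=4, q=25, a=1
  step 22: m=21, q=1, a=42
a_22 = 2*a_0 = 42, so the period closes here.
sqrt(466) = [21; 1, 1, 2, 2, 1, 2, 5, 1, 3, 1, 20, 1, 3, 1, 5, 2, 1, 2, 2, 1, 1, 42]
Period length = 22

22


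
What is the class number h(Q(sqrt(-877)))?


K = Q(sqrt(-877)). d mod 4 = 3, so D = disc(K) = 4d = -3508
h(K) equals the number of primitive reduced positive-definite forms (a, b, c) = a*x^2 + b*x*y + c*y^2 with b^2 - 4ac = D,
where reduced means |b| <= a <= c, with b >= 0 whenever |b| = a or a = c, and primitive means gcd(a, b, c) = 1.
Reduced forces 3a^2 <= |D| = 3508, so 1 <= a <= 34; b must have the parity of D, and c = (b^2 - D)/(4a) must be an integer >= a.
Enumerate a = 1..34, b in [-a, a]:
  a=1: (1, 0, 877)  [1]
  a=2: (2, 2, 439)  [1]
  a=3..10: none
  a=11: (11, -10, 82), (11, 10, 82)  [2]
  a=12..18: none
  a=19: (19, -8, 47), (19, 8, 47)  [2]
  a=20..21: none
  a=22: (22, -10, 41), (22, 10, 41)  [2]
  a=23..28: none
  a=29: (29, -28, 37), (29, 28, 37)  [2]
  a=30..34: none
Total reduced forms: 1 + 1 + 2 + 2 + 2 + 2 = 10
h = 10

10


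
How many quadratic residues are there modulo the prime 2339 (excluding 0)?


For prime p, the number of non-zero quadratic residues is (p-1)/2.
= (2339-1)/2
= 1169

1169


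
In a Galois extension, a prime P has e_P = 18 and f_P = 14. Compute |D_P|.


|D_P| = e * f
= 18 * 14
= 252

252


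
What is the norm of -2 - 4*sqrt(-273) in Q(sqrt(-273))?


N(a + b*sqrt(d)) = a^2 - d*b^2
= (-2)^2 - (-273)*(-4)^2
= 4 + 4368
= 4372

4372


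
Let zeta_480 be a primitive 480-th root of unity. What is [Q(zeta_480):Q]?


The degree equals Euler's totient phi(480).
480 = 2^5 * 3 * 5
phi(480) = 128

128


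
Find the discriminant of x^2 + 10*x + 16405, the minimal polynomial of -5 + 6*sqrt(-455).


The element -5 + 6*sqrt(-455) has minimal polynomial:
x^2 + 10*x + 16405
Discriminant = (10)^2 - 4*(16405)
= 100 - 65620
= -65520

-65520


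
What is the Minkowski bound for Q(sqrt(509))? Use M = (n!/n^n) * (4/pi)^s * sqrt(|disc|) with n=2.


d = 509, d mod 4 = 1, so disc(K) = d = 509; |disc(K)| = 509
Real quadratic field, so n = 2, s = r2 = 0, r1 = 2
M = (n!/n^n) * (4/pi)^s * sqrt(|disc(K)|) = (2!/2^2) * (4/pi)^0 * sqrt(509)
= 0.5 * 1.000000 * 22.561028
= 11.2805

11.2805


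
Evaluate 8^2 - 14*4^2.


x^2 - d*y^2
= 8^2 - 14*4^2
= 64 - 224
= -160

-160


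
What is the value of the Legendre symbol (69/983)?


p = 983 is prime, so compute (69/983) with the reciprocity algorithm (Jacobi-symbol steps: pull out 2s via (2/n), flip via reciprocity, reduce):
  reciprocity: (69/983) -> +(983/69)
  reduce: (17/69)
  reciprocity: (17/69) -> +(69/17)
  reduce: (1/17)
  (1/17) = 1
Product of signs = 1
(69/983) = 1

1


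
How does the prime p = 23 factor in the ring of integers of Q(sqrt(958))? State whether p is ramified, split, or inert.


K = Q(sqrt(958)). Since d mod 4 = 2, disc(K) = 3832.
Check p | disc: 3832 mod 23 = 14.
p does not divide disc. Compute Legendre symbol (d/p):
15^((23-1)/2) mod 23 = -1
(d/p) = -1, so p is inert: (p) stays prime with e=1, f=2, g=1.
Therefore p is inert.

inert


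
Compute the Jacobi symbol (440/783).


Compute (440/783) via quadratic reciprocity:
  pull out 2: (2/783) = +1  (since 783 mod 8 = 7)
  pull out 2: (2/783) = +1  (since 783 mod 8 = 7)
  pull out 2: (2/783) = +1  (since 783 mod 8 = 7)
  reciprocity: (55/783) -> -(783/55)
  reduce: (13/55)
  reciprocity: (13/55) -> +(55/13)
  reduce: (3/13)
  reciprocity: (3/13) -> +(13/3)
  reduce: (1/3)
  (1/3) = 1
Product of signs = -1

-1


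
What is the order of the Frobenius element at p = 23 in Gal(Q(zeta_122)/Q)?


The Frobenius at p in Gal(Q(zeta_n)/Q) = (Z/nZ)* is the class of p, so its order is ord_122(23), the smallest k >= 1 with 23^k = 1 mod 122.
n = 122 = 2 * 61, phi(122) = 60; the order divides phi(n).
Divisors of 60: 1, 2, 3, 4, 5, 6, 10, 12, 15, 20, 30, 60
Repeated squaring mod 122: 23^1 = 23, 23^2 = 41, 23^4 = 95, 23^8 = 119, 23^16 = 9, 23^32 = 81
Test divisors in increasing order:
  k=1: 23^1 = 23 mod 122
  k=2: 23^2 = 41 mod 122
  k=3: 23^3 = 41 * 23 = 89 mod 122
  k=4: 23^4 = 95 mod 122
  k=5: 23^5 = 95 * 23 = 111 mod 122
  k=6: 23^6 = 95 * 41 = 113 mod 122
  k=10: 23^10 = 119 * 41 = 121 mod 122
  k=12: 23^12 = 119 * 95 = 81 mod 122
  k=15: 23^15 = 119 * 95 * 41 * 23 = 11 mod 122
  k=20: 23^20 = 9 * 95 = 1 mod 122  <- first divisor giving 1
Order = 20

20


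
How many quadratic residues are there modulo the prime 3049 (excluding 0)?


For prime p, the number of non-zero quadratic residues is (p-1)/2.
= (3049-1)/2
= 1524

1524


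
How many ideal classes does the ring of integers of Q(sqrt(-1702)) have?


K = Q(sqrt(-1702)). d mod 4 = 2, so D = disc(K) = 4d = -6808
h(K) equals the number of primitive reduced positive-definite forms (a, b, c) = a*x^2 + b*x*y + c*y^2 with b^2 - 4ac = D,
where reduced means |b| <= a <= c, with b >= 0 whenever |b| = a or a = c, and primitive means gcd(a, b, c) = 1.
Reduced forces 3a^2 <= |D| = 6808, so 1 <= a <= 47; b must have the parity of D, and c = (b^2 - D)/(4a) must be an integer >= a.
Enumerate a = 1..47, b in [-a, a]:
  a=1: (1, 0, 1702)  [1]
  a=2: (2, 0, 851)  [1]
  a=3..10: none
  a=11: (11, -10, 157), (11, 10, 157)  [2]
  a=12: none
  a=13: (13, -2, 131), (13, 2, 131)  [2]
  a=14..16: none
  a=17: (17, -14, 103), (17, 14, 103)  [2]
  a=18..21: none
  a=22: (22, -12, 79), (22, 12, 79)  [2]
  a=23: (23, 0, 74)  [1]
  a=24..25: none
  a=26: (26, -24, 71), (26, 24, 71)  [2]
  a=27..28: none
  a=29: (29, -6, 59), (29, 6, 59)  [2]
  a=30..33: none
  a=34: (34, -20, 53), (34, 20, 53)  [2]
  a=35..36: none
  a=37: (37, 0, 46)  [1]
  a=38..40: none
  a=41: (41, -30, 47), (41, 30, 47)  [2]
  a=42..47: none
Total reduced forms: 1 + 1 + 2 + 2 + 2 + 2 + 1 + 2 + 2 + 2 + 1 + 2 = 20
h = 20

20


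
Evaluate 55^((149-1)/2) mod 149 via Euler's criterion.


p = 149 is prime and the exponent is (p-1)/2 = 74, so by Euler's criterion 55^74 = (55/149) = +1 or -1 mod 149.
Compute by square-and-multiply:
  74 = 64 + 8 + 2 (binary 1001010)
  Repeated squaring mod 149: 55^1 = 55, 55^2 = 45, 55^4 = 88, 55^8 = 145, 55^16 = 16, 55^32 = 107, 55^64 = 125
  55^74 = 55^64 * 55^8 * 55^2 = 125 * 145 * 45 mod 149
    125 * 145 = 18125 = 96 mod 149
    96 * 45 = 4320 = 148 mod 149
  55^74 = 148 mod 149
Result 148 = p - 1 = -1 mod 149: 55 is a quadratic non-residue mod 149. As a residue in [0, p-1] the value is 148.
55^74 mod 149 = 148

148


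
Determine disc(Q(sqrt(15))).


For K = Q(sqrt(d)) with d squarefree: disc(K) = d if d = 1 mod 4, and disc(K) = 4d if d = 2 or 3 mod 4.
Here d = 15, and d mod 4 = 3.
d = 3 mod 4, not 1 (O_K = Z[sqrt(d)]), so disc(K) = 4d = 4 * (15) = 60

60


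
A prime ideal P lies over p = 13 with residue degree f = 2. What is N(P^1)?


N(P^a) = p^(a*f)
= 13^(1*2)
= 13^2
= 169

169


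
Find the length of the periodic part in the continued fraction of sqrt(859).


Run the CF algorithm for sqrt(859).
a_0 = floor(sqrt(859)) = 29; set m_0=0, q_0=1.
Recurrence: m' = q*a - m,  q' = (d - m'^2)/q,  a' = floor((a_0 + m')/q').
  step 1: m=29, q=18, a=3
  step 2: m=25, q=13, a=4
  step 3: m=27, q=10, a=5
  step 4: m=23, q=33, a=1
  step 5: m=10, q=23, a=1
  step 6: m=13, q=30, a=1
  step 7: m=17, q=19, a=2
  step 8: m=21, q=22, a=2
  step 9: m=23, q=15, a=3
  step 10: m=22, q=25, a=2
  step 11: m=28, q=3, a=19
  step 12: m=29, q=6, a=9
  step 13: m=25, q=39, a=1
  step 14: m=14, q=17, a=2
  step 15: m=20, q=27, a=1
  step 16: m=7, q=30, a=1
  step 17: m=23, q=11, a=4
  step 18: m=21, q=38, a=1
  step 19: m=17, q=15, a=3
  step 20: m=28, q=5, a=11
  step 21: m=27, q=26, a=2
  step 22: m=25, q=9, a=6
  step 23: m=29, q=2, a=29
  step 24: m=29, q=9, a=6
  step 25: m=25, q=26, a=2
  step 26: m=27, q=5, a=11
  step 27: m=28, q=15, a=3
  step 28: m=17, q=38, a=1
  step 29: m=21, q=11, a=4
  step 30: m=23, q=30, a=1
  step 31: m=7, q=27, a=1
  step 32: m=20, q=17, a=2
  step 33: m=14, q=39, a=1
  step 34: m=25, q=6, a=9
  step 35: m=29, q=3, a=19
  step 36: m=28, q=25, a=2
  step 37: m=22, q=15, a=3
  step 38: m=23, q=22, a=2
  step 39: m=21, q=19, a=2
  step 40: m=17, q=30, a=1
  step 41: m=13, q=23, a=1
  step 42: m=10, q=33, a=1
  step 43: m=23, q=10, a=5
  step 44: m=27, q=13, a=4
  step 45: m=25, q=18, a=3
  step 46: m=29, q=1, a=58
a_46 = 2*a_0 = 58, so the period closes here.
sqrt(859) = [29; 3, 4, 5, 1, 1, 1, 2, 2, 3, 2, 19, 9, 1, 2, 1, 1, 4, 1, 3, 11, 2, 6, 29, 6, 2, 11, 3, 1, 4, 1, 1, 2, 1, 9, 19, 2, 3, 2, 2, 1, 1, 1, 5, 4, 3, 58]
Period length = 46

46


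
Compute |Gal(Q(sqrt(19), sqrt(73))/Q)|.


The 2 square roots of distinct primes are multiplicatively independent over Q,
so [K:Q] = 2^2 and Gal(K/Q) is isomorphic to (Z/2Z)^2.
|Gal| = 2^2 = 4

4


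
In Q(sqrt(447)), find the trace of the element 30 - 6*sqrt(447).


Tr(a + b*sqrt(d)) = (a + b*sqrt(d)) + (a - b*sqrt(d)) = 2a
= 2 * (30)
= 60

60


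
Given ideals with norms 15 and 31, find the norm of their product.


N(IJ) = N(I) * N(J)
= 15 * 31
= 465

465


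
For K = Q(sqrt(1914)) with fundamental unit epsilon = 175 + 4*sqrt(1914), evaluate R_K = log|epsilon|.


epsilon = 175 + 4*sqrt(1914)
= 349.9971
R = ln(349.9971)
= 5.8579

5.8579


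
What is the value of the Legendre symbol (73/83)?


p = 83 is prime, so compute (73/83) with the reciprocity algorithm (Jacobi-symbol steps: pull out 2s via (2/n), flip via reciprocity, reduce):
  reciprocity: (73/83) -> +(83/73)
  reduce: (10/73)
  pull out 2: (2/73) = +1  (since 73 mod 8 = 1)
  reciprocity: (5/73) -> +(73/5)
  reduce: (3/5)
  reciprocity: (3/5) -> +(5/3)
  reduce: (2/3)
  pull out 2: (2/3) = -1  (since 3 mod 8 = 3)
  (1/3) = 1
Product of signs = -1
(73/83) = -1

-1


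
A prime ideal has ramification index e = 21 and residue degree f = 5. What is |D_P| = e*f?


|D_P| = e * f
= 21 * 5
= 105

105


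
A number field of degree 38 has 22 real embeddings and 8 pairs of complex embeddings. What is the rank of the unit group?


By Dirichlet's unit theorem:
rank = r1 + r2 - 1
= 22 + 8 - 1
= 29

29


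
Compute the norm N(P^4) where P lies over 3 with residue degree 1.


N(P^a) = p^(a*f)
= 3^(4*1)
= 3^4
= 81

81


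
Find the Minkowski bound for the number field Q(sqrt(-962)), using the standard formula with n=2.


d = -962, d mod 4 = 2, so disc(K) = 4d = -3848; |disc(K)| = 3848
Imaginary quadratic field, so n = 2, s = r2 = 1, r1 = 0
M = (n!/n^n) * (4/pi)^s * sqrt(|disc(K)|) = (2!/2^2) * (4/pi)^1 * sqrt(3848)
= 0.5 * 1.273240 * 62.032250
= 39.4910

39.4910


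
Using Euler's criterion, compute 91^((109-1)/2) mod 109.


p = 109 is prime and the exponent is (p-1)/2 = 54, so by Euler's criterion 91^54 = (91/109) = +1 or -1 mod 109.
Compute by square-and-multiply:
  54 = 32 + 16 + 4 + 2 (binary 110110)
  Repeated squaring mod 109: 91^1 = 91, 91^2 = 106, 91^4 = 9, 91^8 = 81, 91^16 = 21, 91^32 = 5
  91^54 = 91^32 * 91^16 * 91^4 * 91^2 = 5 * 21 * 9 * 106 mod 109
    5 * 21 = 105 = 105 mod 109
    105 * 9 = 945 = 73 mod 109
    73 * 106 = 7738 = 108 mod 109
  91^54 = 108 mod 109
Result 108 = p - 1 = -1 mod 109: 91 is a quadratic non-residue mod 109. As a residue in [0, p-1] the value is 108.
91^54 mod 109 = 108

108


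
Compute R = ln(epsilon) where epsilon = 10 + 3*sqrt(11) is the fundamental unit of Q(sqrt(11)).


epsilon = 10 + 3*sqrt(11)
= 19.9499
R = ln(19.9499)
= 2.9932

2.9932


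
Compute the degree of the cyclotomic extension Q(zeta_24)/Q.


The degree equals Euler's totient phi(24).
24 = 2^3 * 3
phi(24) = 8

8


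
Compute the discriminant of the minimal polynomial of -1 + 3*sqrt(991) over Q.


The element -1 + 3*sqrt(991) has minimal polynomial:
x^2 + 2*x - 8918
Discriminant = (2)^2 - 4*(-8918)
= 4 + 35672
= 35676

35676


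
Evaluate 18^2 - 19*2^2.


x^2 - d*y^2
= 18^2 - 19*2^2
= 324 - 76
= 248

248


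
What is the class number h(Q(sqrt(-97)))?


K = Q(sqrt(-97)). d mod 4 = 3, so D = disc(K) = 4d = -388
h(K) equals the number of primitive reduced positive-definite forms (a, b, c) = a*x^2 + b*x*y + c*y^2 with b^2 - 4ac = D,
where reduced means |b| <= a <= c, with b >= 0 whenever |b| = a or a = c, and primitive means gcd(a, b, c) = 1.
Reduced forces 3a^2 <= |D| = 388, so 1 <= a <= 11; b must have the parity of D, and c = (b^2 - D)/(4a) must be an integer >= a.
Enumerate a = 1..11, b in [-a, a]:
  a=1: (1, 0, 97)  [1]
  a=2: (2, 2, 49)  [1]
  a=3..6: none
  a=7: (7, -2, 14), (7, 2, 14)  [2]
  a=8..11: none
Total reduced forms: 1 + 1 + 2 = 4
h = 4

4


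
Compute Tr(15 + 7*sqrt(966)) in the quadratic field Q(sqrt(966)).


Tr(a + b*sqrt(d)) = (a + b*sqrt(d)) + (a - b*sqrt(d)) = 2a
= 2 * (15)
= 30

30


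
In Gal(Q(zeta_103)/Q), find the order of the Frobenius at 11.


The Frobenius at p in Gal(Q(zeta_n)/Q) = (Z/nZ)* is the class of p, so its order is ord_103(11), the smallest k >= 1 with 11^k = 1 mod 103.
n = 103 = 103, phi(103) = 102; the order divides phi(n).
Divisors of 102: 1, 2, 3, 6, 17, 34, 51, 102
Repeated squaring mod 103: 11^1 = 11, 11^2 = 18, 11^4 = 15, 11^8 = 19, 11^16 = 52, 11^32 = 26, 11^64 = 58
Test divisors in increasing order:
  k=1: 11^1 = 11 mod 103
  k=2: 11^2 = 18 mod 103
  k=3: 11^3 = 18 * 11 = 95 mod 103
  k=6: 11^6 = 15 * 18 = 64 mod 103
  k=17: 11^17 = 52 * 11 = 57 mod 103
  k=34: 11^34 = 26 * 18 = 56 mod 103
  k=51: 11^51 = 26 * 52 * 18 * 11 = 102 mod 103
  k=102: 11^102 = 58 * 26 * 15 * 18 = 1 mod 103  <- first divisor giving 1
Order = 102

102


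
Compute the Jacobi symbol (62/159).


Compute (62/159) via quadratic reciprocity:
  pull out 2: (2/159) = +1  (since 159 mod 8 = 7)
  reciprocity: (31/159) -> -(159/31)
  reduce: (4/31)
  pull out 2: (2/31) = +1  (since 31 mod 8 = 7)
  pull out 2: (2/31) = +1  (since 31 mod 8 = 7)
  (1/31) = 1
Product of signs = -1

-1


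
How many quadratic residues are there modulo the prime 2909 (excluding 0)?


For prime p, the number of non-zero quadratic residues is (p-1)/2.
= (2909-1)/2
= 1454

1454


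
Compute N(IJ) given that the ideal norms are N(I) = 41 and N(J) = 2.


N(IJ) = N(I) * N(J)
= 41 * 2
= 82

82


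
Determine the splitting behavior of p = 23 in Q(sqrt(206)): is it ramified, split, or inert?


K = Q(sqrt(206)). Since d mod 4 = 2, disc(K) = 824.
Check p | disc: 824 mod 23 = 19.
p does not divide disc. Compute Legendre symbol (d/p):
22^((23-1)/2) mod 23 = -1
(d/p) = -1, so p is inert: (p) stays prime with e=1, f=2, g=1.
Therefore p is inert.

inert


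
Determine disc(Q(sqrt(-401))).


For K = Q(sqrt(d)) with d squarefree: disc(K) = d if d = 1 mod 4, and disc(K) = 4d if d = 2 or 3 mod 4.
Here d = -401, and d mod 4 = 3.
d = 3 mod 4, not 1 (O_K = Z[sqrt(d)]), so disc(K) = 4d = 4 * (-401) = -1604

-1604


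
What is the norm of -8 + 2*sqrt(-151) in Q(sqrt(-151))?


N(a + b*sqrt(d)) = a^2 - d*b^2
= (-8)^2 - (-151)*(2)^2
= 64 + 604
= 668

668


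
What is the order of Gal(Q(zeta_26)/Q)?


|Gal(Q(zeta_26)/Q)| = phi(26)
= 12

12


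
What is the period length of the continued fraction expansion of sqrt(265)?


Run the CF algorithm for sqrt(265).
a_0 = floor(sqrt(265)) = 16; set m_0=0, q_0=1.
Recurrence: m' = q*a - m,  q' = (d - m'^2)/q,  a' = floor((a_0 + m')/q').
  step 1: m=16, q=9, a=3
  step 2: m=11, q=16, a=1
  step 3: m=5, q=15, a=1
  step 4: m=10, q=11, a=2
  step 5: m=12, q=11, a=2
  step 6: m=10, q=15, a=1
  step 7: m=5, q=16, a=1
  step 8: m=11, q=9, a=3
  step 9: m=16, q=1, a=32
a_9 = 2*a_0 = 32, so the period closes here.
sqrt(265) = [16; 3, 1, 1, 2, 2, 1, 1, 3, 32]
Period length = 9

9


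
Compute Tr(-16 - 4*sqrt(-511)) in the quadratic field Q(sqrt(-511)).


Tr(a + b*sqrt(d)) = (a + b*sqrt(d)) + (a - b*sqrt(d)) = 2a
= 2 * (-16)
= -32

-32


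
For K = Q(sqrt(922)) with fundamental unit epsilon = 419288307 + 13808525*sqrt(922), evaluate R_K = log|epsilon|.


epsilon = 419288307 + 13808525*sqrt(922)
= 8.3858e+08
R = ln(8.3858e+08)
= 20.5472

20.5472


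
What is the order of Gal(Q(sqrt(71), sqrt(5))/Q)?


The 2 square roots of distinct primes are multiplicatively independent over Q,
so [K:Q] = 2^2 and Gal(K/Q) is isomorphic to (Z/2Z)^2.
|Gal| = 2^2 = 4

4


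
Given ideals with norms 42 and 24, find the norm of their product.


N(IJ) = N(I) * N(J)
= 42 * 24
= 1008

1008


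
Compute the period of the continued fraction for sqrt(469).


Run the CF algorithm for sqrt(469).
a_0 = floor(sqrt(469)) = 21; set m_0=0, q_0=1.
Recurrence: m' = q*a - m,  q' = (d - m'^2)/q,  a' = floor((a_0 + m')/q').
  step 1: m=21, q=28, a=1
  step 2: m=7, q=15, a=1
  step 3: m=8, q=27, a=1
  step 4: m=19, q=4, a=10
  step 5: m=21, q=7, a=6
  step 6: m=21, q=4, a=10
  step 7: m=19, q=27, a=1
  step 8: m=8, q=15, a=1
  step 9: m=7, q=28, a=1
  step 10: m=21, q=1, a=42
a_10 = 2*a_0 = 42, so the period closes here.
sqrt(469) = [21; 1, 1, 1, 10, 6, 10, 1, 1, 1, 42]
Period length = 10

10


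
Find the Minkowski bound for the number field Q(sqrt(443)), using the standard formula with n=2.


d = 443, d mod 4 = 3, so disc(K) = 4d = 1772; |disc(K)| = 1772
Real quadratic field, so n = 2, s = r2 = 0, r1 = 2
M = (n!/n^n) * (4/pi)^s * sqrt(|disc(K)|) = (2!/2^2) * (4/pi)^0 * sqrt(1772)
= 0.5 * 1.000000 * 42.095130
= 21.0476

21.0476


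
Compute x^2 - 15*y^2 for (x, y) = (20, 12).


x^2 - d*y^2
= 20^2 - 15*12^2
= 400 - 2160
= -1760

-1760


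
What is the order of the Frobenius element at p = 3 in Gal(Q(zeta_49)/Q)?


The Frobenius at p in Gal(Q(zeta_n)/Q) = (Z/nZ)* is the class of p, so its order is ord_49(3), the smallest k >= 1 with 3^k = 1 mod 49.
n = 49 = 7^2, phi(49) = 42; the order divides phi(n).
Divisors of 42: 1, 2, 3, 6, 7, 14, 21, 42
Repeated squaring mod 49: 3^1 = 3, 3^2 = 9, 3^4 = 32, 3^8 = 44, 3^16 = 25, 3^32 = 37
Test divisors in increasing order:
  k=1: 3^1 = 3 mod 49
  k=2: 3^2 = 9 mod 49
  k=3: 3^3 = 9 * 3 = 27 mod 49
  k=6: 3^6 = 32 * 9 = 43 mod 49
  k=7: 3^7 = 32 * 9 * 3 = 31 mod 49
  k=14: 3^14 = 44 * 32 * 9 = 30 mod 49
  k=21: 3^21 = 25 * 32 * 3 = 48 mod 49
  k=42: 3^42 = 37 * 44 * 9 = 1 mod 49  <- first divisor giving 1
Order = 42

42


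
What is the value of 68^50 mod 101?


p = 101 is prime and the exponent is (p-1)/2 = 50, so by Euler's criterion 68^50 = (68/101) = +1 or -1 mod 101.
Compute by square-and-multiply:
  50 = 32 + 16 + 2 (binary 110010)
  Repeated squaring mod 101: 68^1 = 68, 68^2 = 79, 68^4 = 80, 68^8 = 37, 68^16 = 56, 68^32 = 5
  68^50 = 68^32 * 68^16 * 68^2 = 5 * 56 * 79 mod 101
    5 * 56 = 280 = 78 mod 101
    78 * 79 = 6162 = 1 mod 101
  68^50 = 1 mod 101
Result 1: 68 is a quadratic residue mod 101.
68^50 mod 101 = 1

1


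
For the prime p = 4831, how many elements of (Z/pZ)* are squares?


For prime p, the number of non-zero quadratic residues is (p-1)/2.
= (4831-1)/2
= 2415

2415


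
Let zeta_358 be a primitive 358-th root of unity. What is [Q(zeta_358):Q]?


The degree equals Euler's totient phi(358).
358 = 2 * 179
phi(358) = 178

178


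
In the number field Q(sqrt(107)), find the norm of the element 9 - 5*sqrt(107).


N(a + b*sqrt(d)) = a^2 - d*b^2
= (9)^2 - (107)*(-5)^2
= 81 - 2675
= -2594

-2594


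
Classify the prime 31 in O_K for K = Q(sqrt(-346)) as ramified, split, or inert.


K = Q(sqrt(-346)). Since d mod 4 = 2, disc(K) = -1384.
Check p | disc: -1384 mod 31 = 11.
p does not divide disc. Compute Legendre symbol (d/p):
26^((31-1)/2) mod 31 = -1
(d/p) = -1, so p is inert: (p) stays prime with e=1, f=2, g=1.
Therefore p is inert.

inert


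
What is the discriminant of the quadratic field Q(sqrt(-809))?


For K = Q(sqrt(d)) with d squarefree: disc(K) = d if d = 1 mod 4, and disc(K) = 4d if d = 2 or 3 mod 4.
Here d = -809, and d mod 4 = 3.
d = 3 mod 4, not 1 (O_K = Z[sqrt(d)]), so disc(K) = 4d = 4 * (-809) = -3236

-3236


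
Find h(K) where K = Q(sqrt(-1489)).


K = Q(sqrt(-1489)). d mod 4 = 3, so D = disc(K) = 4d = -5956
h(K) equals the number of primitive reduced positive-definite forms (a, b, c) = a*x^2 + b*x*y + c*y^2 with b^2 - 4ac = D,
where reduced means |b| <= a <= c, with b >= 0 whenever |b| = a or a = c, and primitive means gcd(a, b, c) = 1.
Reduced forces 3a^2 <= |D| = 5956, so 1 <= a <= 44; b must have the parity of D, and c = (b^2 - D)/(4a) must be an integer >= a.
Enumerate a = 1..44, b in [-a, a]:
  a=1: (1, 0, 1489)  [1]
  a=2: (2, 2, 745)  [1]
  a=3..4: none
  a=5: (5, -2, 298), (5, 2, 298)  [2]
  a=6: none
  a=7: (7, -6, 214), (7, 6, 214)  [2]
  a=8..9: none
  a=10: (10, -2, 149), (10, 2, 149)  [2]
  a=11..13: none
  a=14: (14, -6, 107), (14, 6, 107)  [2]
  a=15..22: none
  a=23: (23, -22, 70), (23, 22, 70)  [2]
  a=24: none
  a=25: (25, -12, 61), (25, 12, 61)  [2]
  a=26..34: none
  a=35: (35, -22, 46), (35, -8, 43), (35, 8, 43), (35, 22, 46)  [4]
  a=36: none
  a=37: (37, -36, 49), (37, 36, 49)  [2]
  a=38..44: none
Total reduced forms: 1 + 1 + 2 + 2 + 2 + 2 + 2 + 2 + 4 + 2 = 20
h = 20

20


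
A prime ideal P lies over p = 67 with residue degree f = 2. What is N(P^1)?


N(P^a) = p^(a*f)
= 67^(1*2)
= 67^2
= 4489

4489


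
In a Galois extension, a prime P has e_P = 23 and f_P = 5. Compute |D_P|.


|D_P| = e * f
= 23 * 5
= 115

115


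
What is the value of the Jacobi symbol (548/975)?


Compute (548/975) via quadratic reciprocity:
  pull out 2: (2/975) = +1  (since 975 mod 8 = 7)
  pull out 2: (2/975) = +1  (since 975 mod 8 = 7)
  reciprocity: (137/975) -> +(975/137)
  reduce: (16/137)
  pull out 2: (2/137) = +1  (since 137 mod 8 = 1)
  pull out 2: (2/137) = +1  (since 137 mod 8 = 1)
  pull out 2: (2/137) = +1  (since 137 mod 8 = 1)
  pull out 2: (2/137) = +1  (since 137 mod 8 = 1)
  (1/137) = 1
Product of signs = 1

1


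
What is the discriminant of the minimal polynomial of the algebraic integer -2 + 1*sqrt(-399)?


The element -2 + 1*sqrt(-399) has minimal polynomial:
x^2 + 4*x + 403
Discriminant = (4)^2 - 4*(403)
= 16 - 1612
= -1596

-1596


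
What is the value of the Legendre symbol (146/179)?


p = 179 is prime, so compute (146/179) with the reciprocity algorithm (Jacobi-symbol steps: pull out 2s via (2/n), flip via reciprocity, reduce):
  pull out 2: (2/179) = -1  (since 179 mod 8 = 3)
  reciprocity: (73/179) -> +(179/73)
  reduce: (33/73)
  reciprocity: (33/73) -> +(73/33)
  reduce: (7/33)
  reciprocity: (7/33) -> +(33/7)
  reduce: (5/7)
  reciprocity: (5/7) -> +(7/5)
  reduce: (2/5)
  pull out 2: (2/5) = -1  (since 5 mod 8 = 5)
  (1/5) = 1
Product of signs = 1
(146/179) = 1

1


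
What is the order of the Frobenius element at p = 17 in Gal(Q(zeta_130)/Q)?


The Frobenius at p in Gal(Q(zeta_n)/Q) = (Z/nZ)* is the class of p, so its order is ord_130(17), the smallest k >= 1 with 17^k = 1 mod 130.
n = 130 = 2 * 5 * 13, phi(130) = 48; the order divides phi(n).
Divisors of 48: 1, 2, 3, 4, 6, 8, 12, 16, 24, 48
Repeated squaring mod 130: 17^1 = 17, 17^2 = 29, 17^4 = 61, 17^8 = 81, 17^16 = 61, 17^32 = 81
Test divisors in increasing order:
  k=1: 17^1 = 17 mod 130
  k=2: 17^2 = 29 mod 130
  k=3: 17^3 = 29 * 17 = 103 mod 130
  k=4: 17^4 = 61 mod 130
  k=6: 17^6 = 61 * 29 = 79 mod 130
  k=8: 17^8 = 81 mod 130
  k=12: 17^12 = 81 * 61 = 1 mod 130  <- first divisor giving 1
Order = 12

12


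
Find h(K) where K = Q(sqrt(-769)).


K = Q(sqrt(-769)). d mod 4 = 3, so D = disc(K) = 4d = -3076
h(K) equals the number of primitive reduced positive-definite forms (a, b, c) = a*x^2 + b*x*y + c*y^2 with b^2 - 4ac = D,
where reduced means |b| <= a <= c, with b >= 0 whenever |b| = a or a = c, and primitive means gcd(a, b, c) = 1.
Reduced forces 3a^2 <= |D| = 3076, so 1 <= a <= 32; b must have the parity of D, and c = (b^2 - D)/(4a) must be an integer >= a.
Enumerate a = 1..32, b in [-a, a]:
  a=1: (1, 0, 769)  [1]
  a=2: (2, 2, 385)  [1]
  a=3..4: none
  a=5: (5, -2, 154), (5, 2, 154)  [2]
  a=6: none
  a=7: (7, -2, 110), (7, 2, 110)  [2]
  a=8..9: none
  a=10: (10, -2, 77), (10, 2, 77)  [2]
  a=11: (11, -2, 70), (11, 2, 70)  [2]
  a=12..13: none
  a=14: (14, -2, 55), (14, 2, 55)  [2]
  a=15..16: none
  a=17: (17, -16, 49), (17, 16, 49)  [2]
  a=18..21: none
  a=22: (22, -2, 35), (22, 2, 35)  [2]
  a=23: (23, -12, 35), (23, 12, 35)  [2]
  a=24: none
  a=25: (25, -18, 34), (25, 18, 34)  [2]
  a=26..32: none
Total reduced forms: 1 + 1 + 2 + 2 + 2 + 2 + 2 + 2 + 2 + 2 + 2 = 20
h = 20

20
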